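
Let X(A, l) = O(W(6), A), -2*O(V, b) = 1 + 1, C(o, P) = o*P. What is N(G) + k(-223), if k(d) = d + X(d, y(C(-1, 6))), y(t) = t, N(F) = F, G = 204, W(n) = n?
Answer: -20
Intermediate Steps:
C(o, P) = P*o
O(V, b) = -1 (O(V, b) = -(1 + 1)/2 = -½*2 = -1)
X(A, l) = -1
k(d) = -1 + d (k(d) = d - 1 = -1 + d)
N(G) + k(-223) = 204 + (-1 - 223) = 204 - 224 = -20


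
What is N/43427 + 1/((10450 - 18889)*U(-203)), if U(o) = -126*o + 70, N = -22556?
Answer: -4882098997859/9399490658544 ≈ -0.51940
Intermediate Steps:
U(o) = 70 - 126*o
N/43427 + 1/((10450 - 18889)*U(-203)) = -22556/43427 + 1/((10450 - 18889)*(70 - 126*(-203))) = -22556*1/43427 + 1/((-8439)*(70 + 25578)) = -22556/43427 - 1/8439/25648 = -22556/43427 - 1/8439*1/25648 = -22556/43427 - 1/216443472 = -4882098997859/9399490658544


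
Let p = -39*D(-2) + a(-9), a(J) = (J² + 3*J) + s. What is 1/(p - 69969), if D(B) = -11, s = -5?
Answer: -1/69491 ≈ -1.4390e-5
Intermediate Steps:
a(J) = -5 + J² + 3*J (a(J) = (J² + 3*J) - 5 = -5 + J² + 3*J)
p = 478 (p = -39*(-11) + (-5 + (-9)² + 3*(-9)) = 429 + (-5 + 81 - 27) = 429 + 49 = 478)
1/(p - 69969) = 1/(478 - 69969) = 1/(-69491) = -1/69491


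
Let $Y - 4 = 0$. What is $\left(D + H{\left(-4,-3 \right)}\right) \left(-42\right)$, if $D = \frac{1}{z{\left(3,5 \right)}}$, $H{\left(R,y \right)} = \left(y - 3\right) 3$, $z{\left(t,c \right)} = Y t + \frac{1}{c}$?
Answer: $\frac{45906}{61} \approx 752.56$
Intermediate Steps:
$Y = 4$ ($Y = 4 + 0 = 4$)
$z{\left(t,c \right)} = \frac{1}{c} + 4 t$ ($z{\left(t,c \right)} = 4 t + \frac{1}{c} = \frac{1}{c} + 4 t$)
$H{\left(R,y \right)} = -9 + 3 y$ ($H{\left(R,y \right)} = \left(-3 + y\right) 3 = -9 + 3 y$)
$D = \frac{5}{61}$ ($D = \frac{1}{\frac{1}{5} + 4 \cdot 3} = \frac{1}{\frac{1}{5} + 12} = \frac{1}{\frac{61}{5}} = \frac{5}{61} \approx 0.081967$)
$\left(D + H{\left(-4,-3 \right)}\right) \left(-42\right) = \left(\frac{5}{61} + \left(-9 + 3 \left(-3\right)\right)\right) \left(-42\right) = \left(\frac{5}{61} - 18\right) \left(-42\right) = \left(- \frac{1093}{61}\right) \left(-42\right) = \frac{45906}{61}$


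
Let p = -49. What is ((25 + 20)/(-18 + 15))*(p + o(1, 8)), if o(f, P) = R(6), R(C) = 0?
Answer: 735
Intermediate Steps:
o(f, P) = 0
((25 + 20)/(-18 + 15))*(p + o(1, 8)) = ((25 + 20)/(-18 + 15))*(-49 + 0) = (45/(-3))*(-49) = (45*(-1/3))*(-49) = -15*(-49) = 735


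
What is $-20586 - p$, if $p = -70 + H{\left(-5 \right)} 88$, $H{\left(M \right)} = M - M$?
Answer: $-20516$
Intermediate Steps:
$H{\left(M \right)} = 0$
$p = -70$ ($p = -70 + 0 \cdot 88 = -70 + 0 = -70$)
$-20586 - p = -20586 - -70 = -20586 + 70 = -20516$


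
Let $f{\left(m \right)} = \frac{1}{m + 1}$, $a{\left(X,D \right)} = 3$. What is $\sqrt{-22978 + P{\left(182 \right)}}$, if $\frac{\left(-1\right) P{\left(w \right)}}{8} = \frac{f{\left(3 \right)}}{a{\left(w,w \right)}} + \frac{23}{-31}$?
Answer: $\frac{4 i \sqrt{12418197}}{93} \approx 151.57 i$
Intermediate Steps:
$f{\left(m \right)} = \frac{1}{1 + m}$
$P{\left(w \right)} = \frac{490}{93}$ ($P{\left(w \right)} = - 8 \left(\frac{1}{\left(1 + 3\right) 3} + \frac{23}{-31}\right) = - 8 \left(\frac{1}{4} \cdot \frac{1}{3} + 23 \left(- \frac{1}{31}\right)\right) = - 8 \left(\frac{1}{4} \cdot \frac{1}{3} - \frac{23}{31}\right) = - 8 \left(\frac{1}{12} - \frac{23}{31}\right) = \left(-8\right) \left(- \frac{245}{372}\right) = \frac{490}{93}$)
$\sqrt{-22978 + P{\left(182 \right)}} = \sqrt{-22978 + \frac{490}{93}} = \sqrt{- \frac{2136464}{93}} = \frac{4 i \sqrt{12418197}}{93}$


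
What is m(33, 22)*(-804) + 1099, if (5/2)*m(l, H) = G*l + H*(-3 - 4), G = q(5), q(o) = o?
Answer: -12193/5 ≈ -2438.6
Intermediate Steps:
G = 5
m(l, H) = 2*l - 14*H/5 (m(l, H) = 2*(5*l + H*(-3 - 4))/5 = 2*(5*l + H*(-7))/5 = 2*(5*l - 7*H)/5 = 2*(-7*H + 5*l)/5 = 2*l - 14*H/5)
m(33, 22)*(-804) + 1099 = (2*33 - 14/5*22)*(-804) + 1099 = (66 - 308/5)*(-804) + 1099 = (22/5)*(-804) + 1099 = -17688/5 + 1099 = -12193/5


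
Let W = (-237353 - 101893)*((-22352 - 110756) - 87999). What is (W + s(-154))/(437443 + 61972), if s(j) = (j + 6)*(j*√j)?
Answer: 75009665322/499415 + 3256*I*√154/71345 ≈ 1.502e+5 + 0.56635*I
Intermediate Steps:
W = 75009665322 (W = -339246*(-133108 - 87999) = -339246*(-221107) = 75009665322)
s(j) = j^(3/2)*(6 + j) (s(j) = (6 + j)*j^(3/2) = j^(3/2)*(6 + j))
(W + s(-154))/(437443 + 61972) = (75009665322 + (-154)^(3/2)*(6 - 154))/(437443 + 61972) = (75009665322 - 154*I*√154*(-148))/499415 = (75009665322 + 22792*I*√154)*(1/499415) = 75009665322/499415 + 3256*I*√154/71345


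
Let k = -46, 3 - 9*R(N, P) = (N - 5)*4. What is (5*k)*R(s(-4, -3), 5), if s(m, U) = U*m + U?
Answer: 2990/9 ≈ 332.22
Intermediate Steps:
s(m, U) = U + U*m
R(N, P) = 23/9 - 4*N/9 (R(N, P) = ⅓ - (N - 5)*4/9 = ⅓ - (-5 + N)*4/9 = ⅓ - (-20 + 4*N)/9 = ⅓ + (20/9 - 4*N/9) = 23/9 - 4*N/9)
(5*k)*R(s(-4, -3), 5) = (5*(-46))*(23/9 - (-4)*(1 - 4)/3) = -230*(23/9 - (-4)*(-3)/3) = -230*(23/9 - 4/9*9) = -230*(23/9 - 4) = -230*(-13/9) = 2990/9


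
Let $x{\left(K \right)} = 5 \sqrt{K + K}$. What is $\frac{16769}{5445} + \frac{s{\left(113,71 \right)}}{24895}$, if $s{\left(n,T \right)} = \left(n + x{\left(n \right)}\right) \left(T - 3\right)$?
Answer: $\frac{91860727}{27110655} + \frac{68 \sqrt{226}}{4979} \approx 3.5937$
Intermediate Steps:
$x{\left(K \right)} = 5 \sqrt{2} \sqrt{K}$ ($x{\left(K \right)} = 5 \sqrt{2 K} = 5 \sqrt{2} \sqrt{K}$)
$s{\left(n,T \right)} = \left(-3 + T\right) \left(n + 5 \sqrt{2} \sqrt{n}\right)$ ($s{\left(n,T \right)} = \left(n + 5 \sqrt{2} \sqrt{n}\right) \left(T - 3\right) = \left(n + 5 \sqrt{2} \sqrt{n}\right) \left(-3 + T\right) = \left(-3 + T\right) \left(n + 5 \sqrt{2} \sqrt{n}\right)$)
$\frac{16769}{5445} + \frac{s{\left(113,71 \right)}}{24895} = \frac{16769}{5445} + \frac{\left(-3\right) 113 + 71 \cdot 113 - 15 \sqrt{2} \sqrt{113} + 5 \cdot 71 \sqrt{2} \sqrt{113}}{24895} = 16769 \cdot \frac{1}{5445} + \left(-339 + 8023 - 15 \sqrt{226} + 355 \sqrt{226}\right) \frac{1}{24895} = \frac{16769}{5445} + \left(7684 + 340 \sqrt{226}\right) \frac{1}{24895} = \frac{16769}{5445} + \left(\frac{7684}{24895} + \frac{68 \sqrt{226}}{4979}\right) = \frac{91860727}{27110655} + \frac{68 \sqrt{226}}{4979}$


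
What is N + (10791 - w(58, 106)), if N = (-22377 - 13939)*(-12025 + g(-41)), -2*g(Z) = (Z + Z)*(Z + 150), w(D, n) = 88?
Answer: 274414399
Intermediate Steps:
g(Z) = -Z*(150 + Z) (g(Z) = -(Z + Z)*(Z + 150)/2 = -2*Z*(150 + Z)/2 = -Z*(150 + Z))
N = 274403696 (N = (-22377 - 13939)*(-12025 - 1*(-41)*(150 - 41)) = -36316*(-12025 - 1*(-41)*109) = -36316*(-12025 + 4469) = -36316*(-7556) = 274403696)
N + (10791 - w(58, 106)) = 274403696 + (10791 - 1*88) = 274403696 + (10791 - 88) = 274403696 + 10703 = 274414399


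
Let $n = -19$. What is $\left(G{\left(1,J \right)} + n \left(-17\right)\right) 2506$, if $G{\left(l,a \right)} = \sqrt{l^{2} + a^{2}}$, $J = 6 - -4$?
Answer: $809438 + 2506 \sqrt{101} \approx 8.3462 \cdot 10^{5}$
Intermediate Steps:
$J = 10$ ($J = 6 + 4 = 10$)
$G{\left(l,a \right)} = \sqrt{a^{2} + l^{2}}$
$\left(G{\left(1,J \right)} + n \left(-17\right)\right) 2506 = \left(\sqrt{10^{2} + 1^{2}} - -323\right) 2506 = \left(\sqrt{100 + 1} + 323\right) 2506 = \left(\sqrt{101} + 323\right) 2506 = \left(323 + \sqrt{101}\right) 2506 = 809438 + 2506 \sqrt{101}$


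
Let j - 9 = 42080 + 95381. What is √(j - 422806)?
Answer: 6*I*√7926 ≈ 534.17*I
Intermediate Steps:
j = 137470 (j = 9 + (42080 + 95381) = 9 + 137461 = 137470)
√(j - 422806) = √(137470 - 422806) = √(-285336) = 6*I*√7926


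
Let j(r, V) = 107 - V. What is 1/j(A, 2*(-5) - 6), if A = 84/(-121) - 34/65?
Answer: 1/123 ≈ 0.0081301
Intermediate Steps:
A = -9574/7865 (A = 84*(-1/121) - 34*1/65 = -84/121 - 34/65 = -9574/7865 ≈ -1.2173)
1/j(A, 2*(-5) - 6) = 1/(107 - (2*(-5) - 6)) = 1/(107 - (-10 - 6)) = 1/(107 - 1*(-16)) = 1/(107 + 16) = 1/123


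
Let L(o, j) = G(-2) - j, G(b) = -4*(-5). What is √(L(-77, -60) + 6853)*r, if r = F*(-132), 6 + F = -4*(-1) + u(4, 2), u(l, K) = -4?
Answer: 792*√6933 ≈ 65946.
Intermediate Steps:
G(b) = 20
L(o, j) = 20 - j
F = -6 (F = -6 + (-4*(-1) - 4) = -6 + (4 - 4) = -6 + 0 = -6)
r = 792 (r = -6*(-132) = 792)
√(L(-77, -60) + 6853)*r = √((20 - 1*(-60)) + 6853)*792 = √((20 + 60) + 6853)*792 = √(80 + 6853)*792 = √6933*792 = 792*√6933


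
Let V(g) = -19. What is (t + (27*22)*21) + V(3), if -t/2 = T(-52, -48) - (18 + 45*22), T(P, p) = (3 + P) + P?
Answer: 14673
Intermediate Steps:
T(P, p) = 3 + 2*P
t = 2218 (t = -2*((3 + 2*(-52)) - (18 + 45*22)) = -2*((3 - 104) - (18 + 990)) = -2*(-101 - 1*1008) = -2*(-101 - 1008) = -2*(-1109) = 2218)
(t + (27*22)*21) + V(3) = (2218 + (27*22)*21) - 19 = (2218 + 594*21) - 19 = (2218 + 12474) - 19 = 14692 - 19 = 14673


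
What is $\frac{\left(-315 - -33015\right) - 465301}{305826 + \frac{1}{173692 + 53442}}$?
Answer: $- \frac{98258395534}{69463482685} \approx -1.4145$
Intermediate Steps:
$\frac{\left(-315 - -33015\right) - 465301}{305826 + \frac{1}{173692 + 53442}} = \frac{\left(-315 + 33015\right) - 465301}{305826 + \frac{1}{227134}} = \frac{32700 - 465301}{305826 + \frac{1}{227134}} = - \frac{432601}{\frac{69463482685}{227134}} = \left(-432601\right) \frac{227134}{69463482685} = - \frac{98258395534}{69463482685}$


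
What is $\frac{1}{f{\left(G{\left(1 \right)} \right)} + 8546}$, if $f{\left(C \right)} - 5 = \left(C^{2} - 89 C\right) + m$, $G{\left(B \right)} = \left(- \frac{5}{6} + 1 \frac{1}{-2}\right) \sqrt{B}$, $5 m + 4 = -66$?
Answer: $\frac{9}{77917} \approx 0.00011551$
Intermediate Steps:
$m = -14$ ($m = - \frac{4}{5} + \frac{1}{5} \left(-66\right) = - \frac{4}{5} - \frac{66}{5} = -14$)
$G{\left(B \right)} = - \frac{4 \sqrt{B}}{3}$ ($G{\left(B \right)} = \left(\left(-5\right) \frac{1}{6} + 1 \left(- \frac{1}{2}\right)\right) \sqrt{B} = \left(- \frac{5}{6} - \frac{1}{2}\right) \sqrt{B} = - \frac{4 \sqrt{B}}{3}$)
$f{\left(C \right)} = -9 + C^{2} - 89 C$ ($f{\left(C \right)} = 5 - \left(14 - C^{2} + 89 C\right) = -9 + C^{2} - 89 C$)
$\frac{1}{f{\left(G{\left(1 \right)} \right)} + 8546} = \frac{1}{\left(-9 + \left(- \frac{4 \sqrt{1}}{3}\right)^{2} - 89 \left(- \frac{4 \sqrt{1}}{3}\right)\right) + 8546} = \frac{1}{\left(-9 + \left(\left(- \frac{4}{3}\right) 1\right)^{2} - 89 \left(\left(- \frac{4}{3}\right) 1\right)\right) + 8546} = \frac{1}{\left(-9 + \left(- \frac{4}{3}\right)^{2} - - \frac{356}{3}\right) + 8546} = \frac{1}{\left(-9 + \frac{16}{9} + \frac{356}{3}\right) + 8546} = \frac{1}{\frac{1003}{9} + 8546} = \frac{1}{\frac{77917}{9}} = \frac{9}{77917}$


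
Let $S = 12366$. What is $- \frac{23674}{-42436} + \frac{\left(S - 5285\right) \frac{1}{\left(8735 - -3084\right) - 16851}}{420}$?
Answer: $\frac{12433272311}{22421484960} \approx 0.55453$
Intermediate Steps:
$- \frac{23674}{-42436} + \frac{\left(S - 5285\right) \frac{1}{\left(8735 - -3084\right) - 16851}}{420} = - \frac{23674}{-42436} + \frac{\left(12366 - 5285\right) \frac{1}{\left(8735 - -3084\right) - 16851}}{420} = \left(-23674\right) \left(- \frac{1}{42436}\right) + \frac{7081}{\left(8735 + 3084\right) - 16851} \cdot \frac{1}{420} = \frac{11837}{21218} + \frac{7081}{11819 - 16851} \cdot \frac{1}{420} = \frac{11837}{21218} + \frac{7081}{-5032} \cdot \frac{1}{420} = \frac{11837}{21218} + 7081 \left(- \frac{1}{5032}\right) \frac{1}{420} = \frac{11837}{21218} - \frac{7081}{2113440} = \frac{12433272311}{22421484960}$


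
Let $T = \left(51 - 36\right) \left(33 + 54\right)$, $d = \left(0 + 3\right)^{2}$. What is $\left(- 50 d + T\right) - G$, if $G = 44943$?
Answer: $-44088$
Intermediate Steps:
$d = 9$ ($d = 3^{2} = 9$)
$T = 1305$ ($T = 15 \cdot 87 = 1305$)
$\left(- 50 d + T\right) - G = \left(\left(-50\right) 9 + 1305\right) - 44943 = \left(-450 + 1305\right) - 44943 = 855 - 44943 = -44088$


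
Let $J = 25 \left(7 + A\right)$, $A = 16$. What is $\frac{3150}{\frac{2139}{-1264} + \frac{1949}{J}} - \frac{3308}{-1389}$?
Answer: $\frac{3184085165188}{1713485679} \approx 1858.3$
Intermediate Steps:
$J = 575$ ($J = 25 \left(7 + 16\right) = 25 \cdot 23 = 575$)
$\frac{3150}{\frac{2139}{-1264} + \frac{1949}{J}} - \frac{3308}{-1389} = \frac{3150}{\frac{2139}{-1264} + \frac{1949}{575}} - \frac{3308}{-1389} = \frac{3150}{2139 \left(- \frac{1}{1264}\right) + 1949 \cdot \frac{1}{575}} - - \frac{3308}{1389} = \frac{3150}{- \frac{2139}{1264} + \frac{1949}{575}} + \frac{3308}{1389} = \frac{3150}{\frac{1233611}{726800}} + \frac{3308}{1389} = 3150 \cdot \frac{726800}{1233611} + \frac{3308}{1389} = \frac{2289420000}{1233611} + \frac{3308}{1389} = \frac{3184085165188}{1713485679}$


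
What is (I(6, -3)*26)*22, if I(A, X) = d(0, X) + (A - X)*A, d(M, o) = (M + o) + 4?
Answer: 31460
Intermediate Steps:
d(M, o) = 4 + M + o
I(A, X) = 4 + X + A*(A - X) (I(A, X) = (4 + 0 + X) + (A - X)*A = (4 + X) + A*(A - X) = 4 + X + A*(A - X))
(I(6, -3)*26)*22 = ((4 - 3 + 6**2 - 1*6*(-3))*26)*22 = ((4 - 3 + 36 + 18)*26)*22 = (55*26)*22 = 1430*22 = 31460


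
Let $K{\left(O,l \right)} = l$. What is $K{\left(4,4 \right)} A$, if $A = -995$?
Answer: $-3980$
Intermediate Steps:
$K{\left(4,4 \right)} A = 4 \left(-995\right) = -3980$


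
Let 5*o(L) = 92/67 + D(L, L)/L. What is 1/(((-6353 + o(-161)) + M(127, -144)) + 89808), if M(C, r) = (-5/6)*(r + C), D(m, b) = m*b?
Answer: 402/33541771 ≈ 1.1985e-5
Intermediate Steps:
D(m, b) = b*m
M(C, r) = -5*C/6 - 5*r/6 (M(C, r) = (-5*1/6)*(C + r) = -5*(C + r)/6 = -5*C/6 - 5*r/6)
o(L) = 92/335 + L/5 (o(L) = (92/67 + (L*L)/L)/5 = (92*(1/67) + L**2/L)/5 = (92/67 + L)/5 = 92/335 + L/5)
1/(((-6353 + o(-161)) + M(127, -144)) + 89808) = 1/(((-6353 + (92/335 + (1/5)*(-161))) + (-5/6*127 - 5/6*(-144))) + 89808) = 1/(((-6353 + (92/335 - 161/5)) + (-635/6 + 120)) + 89808) = 1/(((-6353 - 2139/67) + 85/6) + 89808) = 1/((-427790/67 + 85/6) + 89808) = 1/(-2561045/402 + 89808) = 1/(33541771/402) = 402/33541771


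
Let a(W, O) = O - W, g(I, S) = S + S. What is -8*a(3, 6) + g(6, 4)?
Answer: -16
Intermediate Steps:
g(I, S) = 2*S
-8*a(3, 6) + g(6, 4) = -8*(6 - 1*3) + 2*4 = -8*(6 - 3) + 8 = -8*3 + 8 = -24 + 8 = -16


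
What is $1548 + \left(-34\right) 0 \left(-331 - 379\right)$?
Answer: $1548$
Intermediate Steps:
$1548 + \left(-34\right) 0 \left(-331 - 379\right) = 1548 + 0 \left(-710\right) = 1548 + 0 = 1548$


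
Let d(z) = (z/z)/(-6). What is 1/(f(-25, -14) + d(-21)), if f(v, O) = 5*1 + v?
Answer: -6/121 ≈ -0.049587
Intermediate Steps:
d(z) = -⅙ (d(z) = 1*(-⅙) = -⅙)
f(v, O) = 5 + v
1/(f(-25, -14) + d(-21)) = 1/((5 - 25) - ⅙) = 1/(-20 - ⅙) = 1/(-121/6) = -6/121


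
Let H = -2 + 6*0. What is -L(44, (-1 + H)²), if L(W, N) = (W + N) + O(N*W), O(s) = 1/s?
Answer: -20989/396 ≈ -53.003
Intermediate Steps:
H = -2 (H = -2 + 0 = -2)
L(W, N) = N + W + 1/(N*W) (L(W, N) = (W + N) + 1/(N*W) = (N + W) + 1/(N*W) = N + W + 1/(N*W))
-L(44, (-1 + H)²) = -((-1 - 2)² + 44 + 1/((-1 - 2)²*44)) = -((-3)² + 44 + (1/44)/(-3)²) = -(9 + 44 + (1/44)/9) = -(9 + 44 + (⅑)*(1/44)) = -(9 + 44 + 1/396) = -1*20989/396 = -20989/396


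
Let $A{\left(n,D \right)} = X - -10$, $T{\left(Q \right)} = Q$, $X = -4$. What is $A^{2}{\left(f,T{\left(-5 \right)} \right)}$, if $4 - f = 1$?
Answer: $36$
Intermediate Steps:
$f = 3$ ($f = 4 - 1 = 3$)
$A{\left(n,D \right)} = 6$ ($A{\left(n,D \right)} = -4 - -10 = -4 + 10 = 6$)
$A^{2}{\left(f,T{\left(-5 \right)} \right)} = 6^{2} = 36$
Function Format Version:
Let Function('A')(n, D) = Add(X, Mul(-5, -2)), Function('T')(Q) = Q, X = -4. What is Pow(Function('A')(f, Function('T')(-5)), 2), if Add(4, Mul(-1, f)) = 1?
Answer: 36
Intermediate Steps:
f = 3 (f = Add(4, Mul(-1, 1)) = Add(4, -1) = 3)
Function('A')(n, D) = 6 (Function('A')(n, D) = Add(-4, Mul(-5, -2)) = Add(-4, 10) = 6)
Pow(Function('A')(f, Function('T')(-5)), 2) = Pow(6, 2) = 36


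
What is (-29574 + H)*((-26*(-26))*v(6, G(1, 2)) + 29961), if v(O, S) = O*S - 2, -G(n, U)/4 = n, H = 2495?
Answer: -335373415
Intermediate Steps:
G(n, U) = -4*n
v(O, S) = -2 + O*S
(-29574 + H)*((-26*(-26))*v(6, G(1, 2)) + 29961) = (-29574 + 2495)*((-26*(-26))*(-2 + 6*(-4*1)) + 29961) = -27079*(676*(-2 + 6*(-4)) + 29961) = -27079*(676*(-2 - 24) + 29961) = -27079*(676*(-26) + 29961) = -27079*(-17576 + 29961) = -27079*12385 = -335373415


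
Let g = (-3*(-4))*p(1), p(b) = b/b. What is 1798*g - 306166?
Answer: -284590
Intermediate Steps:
p(b) = 1
g = 12 (g = -3*(-4)*1 = 12*1 = 12)
1798*g - 306166 = 1798*12 - 306166 = 21576 - 306166 = -284590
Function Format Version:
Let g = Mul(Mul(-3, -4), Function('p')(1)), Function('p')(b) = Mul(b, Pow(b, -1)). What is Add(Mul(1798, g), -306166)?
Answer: -284590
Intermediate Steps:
Function('p')(b) = 1
g = 12 (g = Mul(Mul(-3, -4), 1) = Mul(12, 1) = 12)
Add(Mul(1798, g), -306166) = Add(Mul(1798, 12), -306166) = Add(21576, -306166) = -284590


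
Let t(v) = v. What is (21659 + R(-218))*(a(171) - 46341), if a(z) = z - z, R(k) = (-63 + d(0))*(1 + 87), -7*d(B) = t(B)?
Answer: -746785215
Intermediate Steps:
d(B) = -B/7
R(k) = -5544 (R(k) = (-63 - ⅐*0)*(1 + 87) = (-63 + 0)*88 = -63*88 = -5544)
a(z) = 0
(21659 + R(-218))*(a(171) - 46341) = (21659 - 5544)*(0 - 46341) = 16115*(-46341) = -746785215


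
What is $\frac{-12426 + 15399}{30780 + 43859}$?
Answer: $\frac{2973}{74639} \approx 0.039832$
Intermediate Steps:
$\frac{-12426 + 15399}{30780 + 43859} = \frac{2973}{74639}$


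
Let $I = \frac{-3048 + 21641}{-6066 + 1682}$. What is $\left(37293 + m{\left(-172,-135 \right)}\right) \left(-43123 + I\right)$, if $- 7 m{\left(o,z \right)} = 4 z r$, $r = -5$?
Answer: $- \frac{6978054051225}{4384} \approx -1.5917 \cdot 10^{9}$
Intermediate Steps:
$m{\left(o,z \right)} = \frac{20 z}{7}$ ($m{\left(o,z \right)} = - \frac{4 z \left(-5\right)}{7} = - \frac{\left(-20\right) z}{7} = \frac{20 z}{7}$)
$I = - \frac{18593}{4384}$ ($I = \frac{18593}{-4384} = 18593 \left(- \frac{1}{4384}\right) = - \frac{18593}{4384} \approx -4.2411$)
$\left(37293 + m{\left(-172,-135 \right)}\right) \left(-43123 + I\right) = \left(37293 + \frac{20}{7} \left(-135\right)\right) \left(-43123 - \frac{18593}{4384}\right) = \left(37293 - \frac{2700}{7}\right) \left(- \frac{189069825}{4384}\right) = \frac{258351}{7} \left(- \frac{189069825}{4384}\right) = - \frac{6978054051225}{4384}$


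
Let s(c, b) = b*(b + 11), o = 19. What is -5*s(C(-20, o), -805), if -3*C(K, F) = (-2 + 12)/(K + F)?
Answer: -3195850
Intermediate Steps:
C(K, F) = -10/(3*(F + K)) (C(K, F) = -(-2 + 12)/(3*(K + F)) = -10/(3*(F + K)))
s(c, b) = b*(11 + b)
-5*s(C(-20, o), -805) = -(-4025)*(11 - 805) = -(-4025)*(-794) = -5*639170 = -3195850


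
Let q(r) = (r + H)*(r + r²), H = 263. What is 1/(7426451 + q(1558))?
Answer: 1/4430493413 ≈ 2.2571e-10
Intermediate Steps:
q(r) = (263 + r)*(r + r²) (q(r) = (r + 263)*(r + r²) = (263 + r)*(r + r²))
1/(7426451 + q(1558)) = 1/(7426451 + 1558*(263 + 1558² + 264*1558)) = 1/(7426451 + 1558*(263 + 2427364 + 411312)) = 1/(7426451 + 1558*2838939) = 1/(7426451 + 4423066962) = 1/4430493413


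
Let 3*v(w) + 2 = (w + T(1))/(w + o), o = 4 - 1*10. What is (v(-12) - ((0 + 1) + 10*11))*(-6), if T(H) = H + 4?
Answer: 6023/9 ≈ 669.22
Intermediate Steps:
T(H) = 4 + H
o = -6 (o = 4 - 10 = -6)
v(w) = -2/3 + (5 + w)/(3*(-6 + w)) (v(w) = -2/3 + ((w + (4 + 1))/(w - 6))/3 = -2/3 + ((w + 5)/(-6 + w))/3 = -2/3 + ((5 + w)/(-6 + w))/3 = -2/3 + (5 + w)/(3*(-6 + w)))
(v(-12) - ((0 + 1) + 10*11))*(-6) = ((17 - 1*(-12))/(3*(-6 - 12)) - ((0 + 1) + 10*11))*(-6) = ((1/3)*(17 + 12)/(-18) - (1 + 110))*(-6) = ((1/3)*(-1/18)*29 - 1*111)*(-6) = (-29/54 - 111)*(-6) = -6023/54*(-6) = 6023/9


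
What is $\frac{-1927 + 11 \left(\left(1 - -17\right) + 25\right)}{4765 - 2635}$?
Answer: $- \frac{727}{1065} \approx -0.68263$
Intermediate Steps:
$\frac{-1927 + 11 \left(\left(1 - -17\right) + 25\right)}{4765 - 2635} = \frac{-1927 + 11 \left(\left(1 + 17\right) + 25\right)}{2130} = \left(-1927 + 11 \left(18 + 25\right)\right) \frac{1}{2130} = \left(-1927 + 11 \cdot 43\right) \frac{1}{2130} = \left(-1927 + 473\right) \frac{1}{2130} = \left(-1454\right) \frac{1}{2130} = - \frac{727}{1065}$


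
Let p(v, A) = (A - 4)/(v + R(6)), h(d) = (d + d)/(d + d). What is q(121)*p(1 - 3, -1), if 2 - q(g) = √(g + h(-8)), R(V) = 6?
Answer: -5/2 + 5*√122/4 ≈ 11.307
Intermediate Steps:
h(d) = 1 (h(d) = (2*d)/((2*d)) = (2*d)*(1/(2*d)) = 1)
p(v, A) = (-4 + A)/(6 + v) (p(v, A) = (A - 4)/(v + 6) = (-4 + A)/(6 + v))
q(g) = 2 - √(1 + g) (q(g) = 2 - √(g + 1) = 2 - √(1 + g))
q(121)*p(1 - 3, -1) = (2 - √(1 + 121))*((-4 - 1)/(6 + (1 - 3))) = (2 - √122)*(-5/(6 - 2)) = (2 - √122)*(-5/4) = -5/2 + 5*√122/4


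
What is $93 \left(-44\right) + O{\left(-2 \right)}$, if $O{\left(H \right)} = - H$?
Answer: $-4090$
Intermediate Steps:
$93 \left(-44\right) + O{\left(-2 \right)} = 93 \left(-44\right) - -2 = -4092 + 2 = -4090$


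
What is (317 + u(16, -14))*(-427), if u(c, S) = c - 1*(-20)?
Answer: -150731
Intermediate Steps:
u(c, S) = 20 + c (u(c, S) = c + 20 = 20 + c)
(317 + u(16, -14))*(-427) = (317 + (20 + 16))*(-427) = (317 + 36)*(-427) = 353*(-427) = -150731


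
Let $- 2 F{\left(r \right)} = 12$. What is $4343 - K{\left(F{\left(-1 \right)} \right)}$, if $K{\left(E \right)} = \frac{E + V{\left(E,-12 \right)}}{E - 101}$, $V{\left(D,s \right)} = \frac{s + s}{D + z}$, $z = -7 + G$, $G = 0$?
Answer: $\frac{6041059}{1391} \approx 4343.0$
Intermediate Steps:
$z = -7$ ($z = -7 + 0 = -7$)
$F{\left(r \right)} = -6$ ($F{\left(r \right)} = \left(- \frac{1}{2}\right) 12 = -6$)
$V{\left(D,s \right)} = \frac{2 s}{-7 + D}$ ($V{\left(D,s \right)} = \frac{s + s}{D - 7} = \frac{2 s}{-7 + D}$)
$K{\left(E \right)} = \frac{E - \frac{24}{-7 + E}}{-101 + E}$ ($K{\left(E \right)} = \frac{E + 2 \left(-12\right) \frac{1}{-7 + E}}{E - 101} = \frac{E - \frac{24}{-7 + E}}{-101 + E}$)
$4343 - K{\left(F{\left(-1 \right)} \right)} = 4343 - \frac{-24 - 6 \left(-7 - 6\right)}{\left(-101 - 6\right) \left(-7 - 6\right)} = 4343 - \frac{-24 - -78}{\left(-107\right) \left(-13\right)} = 4343 - \left(- \frac{1}{107}\right) \left(- \frac{1}{13}\right) \left(-24 + 78\right) = 4343 - \left(- \frac{1}{107}\right) \left(- \frac{1}{13}\right) 54 = 4343 - \frac{54}{1391} = \frac{6041059}{1391}$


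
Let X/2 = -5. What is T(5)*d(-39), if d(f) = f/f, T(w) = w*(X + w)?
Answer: -25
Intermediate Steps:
X = -10 (X = 2*(-5) = -10)
T(w) = w*(-10 + w)
d(f) = 1
T(5)*d(-39) = (5*(-10 + 5))*1 = (5*(-5))*1 = -25*1 = -25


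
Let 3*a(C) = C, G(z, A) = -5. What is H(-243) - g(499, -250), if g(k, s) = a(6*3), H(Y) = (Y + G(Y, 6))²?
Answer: 61498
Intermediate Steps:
H(Y) = (-5 + Y)² (H(Y) = (Y - 5)² = (-5 + Y)²)
a(C) = C/3
g(k, s) = 6 (g(k, s) = (6*3)/3 = (⅓)*18 = 6)
H(-243) - g(499, -250) = (-5 - 243)² - 1*6 = (-248)² - 6 = 61504 - 6 = 61498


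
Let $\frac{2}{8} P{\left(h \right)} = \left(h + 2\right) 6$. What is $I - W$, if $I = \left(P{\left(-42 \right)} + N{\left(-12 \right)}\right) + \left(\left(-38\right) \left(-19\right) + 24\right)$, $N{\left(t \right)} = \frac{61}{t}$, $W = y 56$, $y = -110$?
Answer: $\frac{71291}{12} \approx 5940.9$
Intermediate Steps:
$P{\left(h \right)} = 48 + 24 h$ ($P{\left(h \right)} = 4 \left(h + 2\right) 6 = 4 \left(2 + h\right) 6 = 4 \left(12 + 6 h\right) = 48 + 24 h$)
$W = -6160$ ($W = \left(-110\right) 56 = -6160$)
$I = - \frac{2629}{12}$ ($I = \left(\left(48 + 24 \left(-42\right)\right) + \frac{61}{-12}\right) + \left(\left(-38\right) \left(-19\right) + 24\right) = \left(\left(48 - 1008\right) + 61 \left(- \frac{1}{12}\right)\right) + \left(722 + 24\right) = \left(-960 - \frac{61}{12}\right) + 746 = - \frac{11581}{12} + 746 = - \frac{2629}{12} \approx -219.08$)
$I - W = - \frac{2629}{12} - -6160 = - \frac{2629}{12} + 6160 = \frac{71291}{12}$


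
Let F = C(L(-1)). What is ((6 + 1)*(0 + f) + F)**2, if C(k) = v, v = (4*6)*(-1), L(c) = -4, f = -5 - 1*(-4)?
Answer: 961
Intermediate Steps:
f = -1 (f = -5 + 4 = -1)
v = -24 (v = 24*(-1) = -24)
C(k) = -24
F = -24
((6 + 1)*(0 + f) + F)**2 = ((6 + 1)*(0 - 1) - 24)**2 = (7*(-1) - 24)**2 = (-7 - 24)**2 = (-31)**2 = 961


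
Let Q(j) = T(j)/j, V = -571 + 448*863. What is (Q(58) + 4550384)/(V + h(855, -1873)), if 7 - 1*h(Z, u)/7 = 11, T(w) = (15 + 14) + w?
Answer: 9100771/772050 ≈ 11.788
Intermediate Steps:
T(w) = 29 + w
h(Z, u) = -28 (h(Z, u) = 49 - 7*11 = 49 - 77 = -28)
V = 386053 (V = -571 + 386624 = 386053)
Q(j) = (29 + j)/j
(Q(58) + 4550384)/(V + h(855, -1873)) = ((29 + 58)/58 + 4550384)/(386053 - 28) = ((1/58)*87 + 4550384)/386025 = (3/2 + 4550384)*(1/386025) = (9100771/2)*(1/386025) = 9100771/772050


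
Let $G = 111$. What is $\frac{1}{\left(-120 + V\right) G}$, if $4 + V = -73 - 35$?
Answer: $- \frac{1}{25752} \approx -3.8832 \cdot 10^{-5}$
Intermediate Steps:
$V = -112$ ($V = -4 - 108 = -112$)
$\frac{1}{\left(-120 + V\right) G} = \frac{1}{\left(-120 - 112\right) 111} = \frac{1}{\left(-232\right) 111} = \frac{1}{-25752} = - \frac{1}{25752}$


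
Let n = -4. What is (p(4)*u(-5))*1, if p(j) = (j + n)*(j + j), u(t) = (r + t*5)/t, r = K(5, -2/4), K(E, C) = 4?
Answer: 0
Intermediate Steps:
r = 4
u(t) = (4 + 5*t)/t (u(t) = (4 + t*5)/t = (4 + 5*t)/t)
p(j) = 2*j*(-4 + j) (p(j) = (j - 4)*(j + j) = (-4 + j)*(2*j) = 2*j*(-4 + j))
(p(4)*u(-5))*1 = ((2*4*(-4 + 4))*(5 + 4/(-5)))*1 = ((2*4*0)*(5 + 4*(-⅕)))*1 = (0*(5 - ⅘))*1 = (0*(21/5))*1 = 0*1 = 0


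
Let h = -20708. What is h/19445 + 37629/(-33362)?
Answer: -1422556201/648724090 ≈ -2.1929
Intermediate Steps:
h/19445 + 37629/(-33362) = -20708/19445 + 37629/(-33362) = -20708*1/19445 + 37629*(-1/33362) = -20708/19445 - 37629/33362 = -1422556201/648724090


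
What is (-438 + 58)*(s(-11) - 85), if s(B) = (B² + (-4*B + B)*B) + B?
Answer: 128440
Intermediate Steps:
s(B) = B - 2*B² (s(B) = (B² + (-3*B)*B) + B = (B² - 3*B²) + B = -2*B² + B = B - 2*B²)
(-438 + 58)*(s(-11) - 85) = (-438 + 58)*(-11*(1 - 2*(-11)) - 85) = -380*(-11*(1 + 22) - 85) = -380*(-11*23 - 85) = -380*(-253 - 85) = -380*(-338) = 128440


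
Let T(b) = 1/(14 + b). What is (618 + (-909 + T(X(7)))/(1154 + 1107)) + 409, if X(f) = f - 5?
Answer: 37138209/36176 ≈ 1026.6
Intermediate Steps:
X(f) = -5 + f
(618 + (-909 + T(X(7)))/(1154 + 1107)) + 409 = (618 + (-909 + 1/(14 + (-5 + 7)))/(1154 + 1107)) + 409 = (618 + (-909 + 1/(14 + 2))/2261) + 409 = (618 + (-909 + 1/16)*(1/2261)) + 409 = (618 - 14543/16*1/2261) + 409 = (618 - 14543/36176) + 409 = 22342225/36176 + 409 = 37138209/36176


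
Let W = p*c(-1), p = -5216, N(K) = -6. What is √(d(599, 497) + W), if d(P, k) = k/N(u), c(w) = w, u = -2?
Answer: √184794/6 ≈ 71.646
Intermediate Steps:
d(P, k) = -k/6 (d(P, k) = k/(-6) = k*(-⅙) = -k/6)
W = 5216 (W = -5216*(-1) = 5216)
√(d(599, 497) + W) = √(-⅙*497 + 5216) = √(-497/6 + 5216) = √(30799/6) = √184794/6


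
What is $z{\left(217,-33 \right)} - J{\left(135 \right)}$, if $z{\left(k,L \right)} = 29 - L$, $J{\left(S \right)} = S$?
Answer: $-73$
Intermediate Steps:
$z{\left(217,-33 \right)} - J{\left(135 \right)} = \left(29 - -33\right) - 135 = \left(29 + 33\right) - 135 = 62 - 135 = -73$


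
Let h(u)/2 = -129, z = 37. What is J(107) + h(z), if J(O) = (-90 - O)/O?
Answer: -27803/107 ≈ -259.84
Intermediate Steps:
h(u) = -258 (h(u) = 2*(-129) = -258)
J(O) = (-90 - O)/O
J(107) + h(z) = (-90 - 1*107)/107 - 258 = (-90 - 107)/107 - 258 = (1/107)*(-197) - 258 = -197/107 - 258 = -27803/107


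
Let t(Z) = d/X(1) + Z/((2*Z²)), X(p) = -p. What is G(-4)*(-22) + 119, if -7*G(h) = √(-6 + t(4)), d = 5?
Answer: 119 + 11*I*√174/14 ≈ 119.0 + 10.364*I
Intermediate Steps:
t(Z) = -5 + 1/(2*Z) (t(Z) = 5/((-1*1)) + Z/((2*Z²)) = 5/(-1) + Z*(1/(2*Z²)) = 5*(-1) + 1/(2*Z) = -5 + 1/(2*Z))
G(h) = -I*√174/28 (G(h) = -√(-6 + (-5 + (½)/4))/7 = -√(-6 + (-5 + (½)*(¼)))/7 = -√(-6 + (-5 + ⅛))/7 = -√(-6 - 39/8)/7 = -I*√174/28)
G(-4)*(-22) + 119 = -I*√174/28*(-22) + 119 = 11*I*√174/14 + 119 = 119 + 11*I*√174/14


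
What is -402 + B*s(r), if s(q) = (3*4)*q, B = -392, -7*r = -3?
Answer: -2418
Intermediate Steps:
r = 3/7 (r = -1/7*(-3) = 3/7 ≈ 0.42857)
s(q) = 12*q
-402 + B*s(r) = -402 - 4704*3/7 = -402 - 392*36/7 = -402 - 2016 = -2418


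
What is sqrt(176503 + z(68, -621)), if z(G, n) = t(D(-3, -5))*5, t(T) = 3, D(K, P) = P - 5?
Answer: sqrt(176518) ≈ 420.14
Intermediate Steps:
D(K, P) = -5 + P
z(G, n) = 15 (z(G, n) = 3*5 = 15)
sqrt(176503 + z(68, -621)) = sqrt(176503 + 15) = sqrt(176518)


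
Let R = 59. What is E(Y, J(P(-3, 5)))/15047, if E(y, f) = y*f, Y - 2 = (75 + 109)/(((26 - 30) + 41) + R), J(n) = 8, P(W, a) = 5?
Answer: 94/45141 ≈ 0.0020824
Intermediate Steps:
Y = 47/12 (Y = 2 + (75 + 109)/(((26 - 30) + 41) + 59) = 2 + 184/((-4 + 41) + 59) = 2 + 184/(37 + 59) = 2 + 184/96 = 2 + 184*(1/96) = 2 + 23/12 = 47/12 ≈ 3.9167)
E(y, f) = f*y
E(Y, J(P(-3, 5)))/15047 = (8*(47/12))/15047 = (94/3)*(1/15047) = 94/45141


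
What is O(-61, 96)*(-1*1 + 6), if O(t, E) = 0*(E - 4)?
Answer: 0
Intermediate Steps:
O(t, E) = 0 (O(t, E) = 0*(-4 + E) = 0)
O(-61, 96)*(-1*1 + 6) = 0*(-1*1 + 6) = 0*(-1 + 6) = 0*5 = 0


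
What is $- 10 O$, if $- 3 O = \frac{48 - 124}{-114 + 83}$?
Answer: $\frac{760}{93} \approx 8.172$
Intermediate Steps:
$O = - \frac{76}{93}$ ($O = - \frac{\left(48 - 124\right) \frac{1}{-114 + 83}}{3} = - \frac{\left(-76\right) \frac{1}{-31}}{3} = - \frac{\left(-76\right) \left(- \frac{1}{31}\right)}{3} = \left(- \frac{1}{3}\right) \frac{76}{31} = - \frac{76}{93} \approx -0.8172$)
$- 10 O = \left(-10\right) \left(- \frac{76}{93}\right) = \frac{760}{93}$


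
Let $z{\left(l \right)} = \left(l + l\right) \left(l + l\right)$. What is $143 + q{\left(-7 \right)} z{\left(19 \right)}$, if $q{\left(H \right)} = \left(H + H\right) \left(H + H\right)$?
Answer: $283167$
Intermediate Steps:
$z{\left(l \right)} = 4 l^{2}$ ($z{\left(l \right)} = 2 l 2 l = 4 l^{2}$)
$q{\left(H \right)} = 4 H^{2}$ ($q{\left(H \right)} = 2 H 2 H = 4 H^{2}$)
$143 + q{\left(-7 \right)} z{\left(19 \right)} = 143 + 4 \left(-7\right)^{2} \cdot 4 \cdot 19^{2} = 143 + 4 \cdot 49 \cdot 4 \cdot 361 = 143 + 196 \cdot 1444 = 143 + 283024 = 283167$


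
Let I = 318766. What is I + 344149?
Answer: 662915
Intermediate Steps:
I + 344149 = 318766 + 344149 = 662915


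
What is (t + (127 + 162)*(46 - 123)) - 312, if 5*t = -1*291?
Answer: -113116/5 ≈ -22623.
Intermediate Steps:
t = -291/5 (t = (-1*291)/5 = (⅕)*(-291) = -291/5 ≈ -58.200)
(t + (127 + 162)*(46 - 123)) - 312 = (-291/5 + (127 + 162)*(46 - 123)) - 312 = (-291/5 + 289*(-77)) - 312 = (-291/5 - 22253) - 312 = -111556/5 - 312 = -113116/5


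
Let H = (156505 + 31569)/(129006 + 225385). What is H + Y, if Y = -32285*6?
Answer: -68648892536/354391 ≈ -1.9371e+5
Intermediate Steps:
Y = -193710
H = 188074/354391 ≈ 0.53070
H + Y = 188074/354391 - 193710 = -68648892536/354391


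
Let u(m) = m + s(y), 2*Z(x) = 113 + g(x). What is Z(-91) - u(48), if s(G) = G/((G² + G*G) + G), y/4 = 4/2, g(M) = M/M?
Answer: 152/17 ≈ 8.9412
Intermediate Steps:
g(M) = 1
y = 8 (y = 4*(4/2) = 4*(4*(½)) = 4*2 = 8)
Z(x) = 57 (Z(x) = (113 + 1)/2 = (½)*114 = 57)
s(G) = G/(G + 2*G²) (s(G) = G/((G² + G²) + G) = G/(2*G² + G) = G/(G + 2*G²))
u(m) = 1/17 + m (u(m) = m + 1/(1 + 2*8) = m + 1/(1 + 16) = m + 1/17 = 1/17 + m)
Z(-91) - u(48) = 57 - (1/17 + 48) = 57 - 1*817/17 = 57 - 817/17 = 152/17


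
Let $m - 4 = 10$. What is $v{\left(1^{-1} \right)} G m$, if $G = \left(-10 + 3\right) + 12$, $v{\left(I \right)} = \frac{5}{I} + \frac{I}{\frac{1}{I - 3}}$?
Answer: $210$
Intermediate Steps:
$v{\left(I \right)} = \frac{5}{I} + I \left(-3 + I\right)$ ($v{\left(I \right)} = \frac{5}{I} + \frac{I}{\frac{1}{-3 + I}} = \frac{5}{I} + I \left(-3 + I\right)$)
$G = 5$ ($G = -7 + 12 = 5$)
$m = 14$ ($m = 4 + 10 = 14$)
$v{\left(1^{-1} \right)} G m = \frac{5 + \left(1^{-1}\right)^{2} \left(-3 + 1^{-1}\right)}{1^{-1}} \cdot 5 \cdot 14 = \frac{5 + 1^{2} \left(-3 + 1\right)}{1} \cdot 5 \cdot 14 = 1 \left(5 + 1 \left(-2\right)\right) 5 \cdot 14 = 1 \left(5 - 2\right) 5 \cdot 14 = 1 \cdot 3 \cdot 5 \cdot 14 = 3 \cdot 5 \cdot 14 = 15 \cdot 14 = 210$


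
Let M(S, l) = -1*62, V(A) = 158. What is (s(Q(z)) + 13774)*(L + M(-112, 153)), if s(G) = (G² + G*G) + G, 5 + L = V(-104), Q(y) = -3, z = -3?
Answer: 1254799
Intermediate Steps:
L = 153 (L = -5 + 158 = 153)
s(G) = G + 2*G² (s(G) = (G² + G²) + G = 2*G² + G = G + 2*G²)
M(S, l) = -62
(s(Q(z)) + 13774)*(L + M(-112, 153)) = (-3*(1 + 2*(-3)) + 13774)*(153 - 62) = (-3*(1 - 6) + 13774)*91 = (-3*(-5) + 13774)*91 = (15 + 13774)*91 = 13789*91 = 1254799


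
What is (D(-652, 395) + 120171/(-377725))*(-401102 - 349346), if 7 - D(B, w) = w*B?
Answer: -73004947558540992/377725 ≈ -1.9328e+11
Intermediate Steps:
D(B, w) = 7 - B*w (D(B, w) = 7 - w*B = 7 - B*w)
(D(-652, 395) + 120171/(-377725))*(-401102 - 349346) = ((7 - 1*(-652)*395) + 120171/(-377725))*(-401102 - 349346) = ((7 + 257540) + 120171*(-1/377725))*(-750448) = (257547 - 120171/377725)*(-750448) = (97281820404/377725)*(-750448) = -73004947558540992/377725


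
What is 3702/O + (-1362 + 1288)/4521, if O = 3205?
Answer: 16499572/14489805 ≈ 1.1387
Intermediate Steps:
3702/O + (-1362 + 1288)/4521 = 3702/3205 + (-1362 + 1288)/4521 = 3702*(1/3205) - 74*1/4521 = 3702/3205 - 74/4521 = 16499572/14489805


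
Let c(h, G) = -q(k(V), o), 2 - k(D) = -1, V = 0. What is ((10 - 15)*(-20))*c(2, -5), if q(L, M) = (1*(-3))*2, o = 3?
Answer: 600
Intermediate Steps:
k(D) = 3 (k(D) = 2 - 1*(-1) = 2 + 1 = 3)
q(L, M) = -6 (q(L, M) = -3*2 = -6)
c(h, G) = 6 (c(h, G) = -1*(-6) = 6)
((10 - 15)*(-20))*c(2, -5) = ((10 - 15)*(-20))*6 = -5*(-20)*6 = 100*6 = 600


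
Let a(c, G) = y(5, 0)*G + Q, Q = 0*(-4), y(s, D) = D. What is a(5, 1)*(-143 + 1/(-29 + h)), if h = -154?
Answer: 0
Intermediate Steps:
Q = 0
a(c, G) = 0 (a(c, G) = 0*G + 0 = 0 + 0 = 0)
a(5, 1)*(-143 + 1/(-29 + h)) = 0*(-143 + 1/(-29 - 154)) = 0*(-143 + 1/(-183)) = 0*(-143 - 1/183) = 0*(-26170/183) = 0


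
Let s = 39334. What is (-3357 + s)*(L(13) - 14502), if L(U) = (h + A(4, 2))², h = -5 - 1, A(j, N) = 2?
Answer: -521162822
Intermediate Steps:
h = -6
L(U) = 16 (L(U) = (-6 + 2)² = (-4)² = 16)
(-3357 + s)*(L(13) - 14502) = (-3357 + 39334)*(16 - 14502) = 35977*(-14486) = -521162822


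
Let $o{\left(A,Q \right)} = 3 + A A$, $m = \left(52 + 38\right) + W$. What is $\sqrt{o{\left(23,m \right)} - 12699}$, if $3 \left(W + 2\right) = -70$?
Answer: $23 i \sqrt{23} \approx 110.3 i$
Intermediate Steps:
$W = - \frac{76}{3}$ ($W = -2 + \frac{1}{3} \left(-70\right) = -2 - \frac{70}{3} = - \frac{76}{3} \approx -25.333$)
$m = \frac{194}{3}$ ($m = \left(52 + 38\right) - \frac{76}{3} = 90 - \frac{76}{3} = \frac{194}{3} \approx 64.667$)
$o{\left(A,Q \right)} = 3 + A^{2}$
$\sqrt{o{\left(23,m \right)} - 12699} = \sqrt{\left(3 + 23^{2}\right) - 12699} = \sqrt{\left(3 + 529\right) - 12699} = \sqrt{532 - 12699} = \sqrt{-12167} = 23 i \sqrt{23}$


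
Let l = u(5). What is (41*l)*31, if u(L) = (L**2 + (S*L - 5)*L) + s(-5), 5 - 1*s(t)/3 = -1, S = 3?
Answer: 118203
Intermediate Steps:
s(t) = 18 (s(t) = 15 - 3*(-1) = 15 + 3 = 18)
u(L) = 18 + L**2 + L*(-5 + 3*L) (u(L) = (L**2 + (3*L - 5)*L) + 18 = (L**2 + (-5 + 3*L)*L) + 18 = (L**2 + L*(-5 + 3*L)) + 18 = 18 + L**2 + L*(-5 + 3*L))
l = 93 (l = 18 - 5*5 + 4*5**2 = 18 - 25 + 4*25 = 18 - 25 + 100 = 93)
(41*l)*31 = (41*93)*31 = 3813*31 = 118203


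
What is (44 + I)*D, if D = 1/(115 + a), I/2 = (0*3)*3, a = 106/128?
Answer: 2816/7413 ≈ 0.37987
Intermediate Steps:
a = 53/64 (a = 106*(1/128) = 53/64 ≈ 0.82813)
I = 0 (I = 2*((0*3)*3) = 2*(0*3) = 2*0 = 0)
D = 64/7413 (D = 1/(115 + 53/64) = 1/(7413/64) = 64/7413 ≈ 0.0086335)
(44 + I)*D = (44 + 0)*(64/7413) = 44*(64/7413) = 2816/7413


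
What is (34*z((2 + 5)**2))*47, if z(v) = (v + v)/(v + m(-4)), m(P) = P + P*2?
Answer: 156604/37 ≈ 4232.5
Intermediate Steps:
m(P) = 3*P (m(P) = P + 2*P = 3*P)
z(v) = 2*v/(-12 + v) (z(v) = (v + v)/(v + 3*(-4)) = (2*v)/(v - 12) = (2*v)/(-12 + v) = 2*v/(-12 + v))
(34*z((2 + 5)**2))*47 = (34*(2*(2 + 5)**2/(-12 + (2 + 5)**2)))*47 = (34*(2*7**2/(-12 + 7**2)))*47 = (34*(2*49/(-12 + 49)))*47 = (34*(2*49/37))*47 = (34*(2*49*(1/37)))*47 = (34*(98/37))*47 = (3332/37)*47 = 156604/37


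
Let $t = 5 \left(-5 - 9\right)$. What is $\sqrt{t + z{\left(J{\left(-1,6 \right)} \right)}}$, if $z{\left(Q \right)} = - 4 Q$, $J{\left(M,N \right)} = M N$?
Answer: $i \sqrt{46} \approx 6.7823 i$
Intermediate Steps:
$t = -70$ ($t = 5 \left(-14\right) = -70$)
$\sqrt{t + z{\left(J{\left(-1,6 \right)} \right)}} = \sqrt{-70 - 4 \left(\left(-1\right) 6\right)} = \sqrt{-70 - -24} = \sqrt{-70 + 24} = \sqrt{-46} = i \sqrt{46}$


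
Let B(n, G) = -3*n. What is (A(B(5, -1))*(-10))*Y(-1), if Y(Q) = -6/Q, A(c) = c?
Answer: 900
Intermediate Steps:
(A(B(5, -1))*(-10))*Y(-1) = (-3*5*(-10))*(-6/(-1)) = (-15*(-10))*(-6*(-1)) = 150*6 = 900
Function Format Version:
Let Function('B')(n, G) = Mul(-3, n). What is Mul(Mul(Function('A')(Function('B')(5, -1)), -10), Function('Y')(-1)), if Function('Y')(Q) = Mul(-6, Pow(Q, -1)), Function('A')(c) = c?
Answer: 900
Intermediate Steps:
Mul(Mul(Function('A')(Function('B')(5, -1)), -10), Function('Y')(-1)) = Mul(Mul(Mul(-3, 5), -10), Mul(-6, Pow(-1, -1))) = Mul(Mul(-15, -10), Mul(-6, -1)) = Mul(150, 6) = 900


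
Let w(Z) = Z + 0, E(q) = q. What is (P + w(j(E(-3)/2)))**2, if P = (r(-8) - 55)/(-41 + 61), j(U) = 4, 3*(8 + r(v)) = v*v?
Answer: 529/144 ≈ 3.6736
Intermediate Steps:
r(v) = -8 + v**2/3 (r(v) = -8 + (v*v)/3 = -8 + v**2/3)
w(Z) = Z
P = -25/12 (P = ((-8 + (1/3)*(-8)**2) - 55)/(-41 + 61) = ((-8 + (1/3)*64) - 55)/20 = ((-8 + 64/3) - 55)*(1/20) = (40/3 - 55)*(1/20) = -125/3*1/20 = -25/12 ≈ -2.0833)
(P + w(j(E(-3)/2)))**2 = (-25/12 + 4)**2 = (23/12)**2 = 529/144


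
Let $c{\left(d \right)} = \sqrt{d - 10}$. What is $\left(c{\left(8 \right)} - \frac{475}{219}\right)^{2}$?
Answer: $\frac{129703}{47961} - \frac{950 i \sqrt{2}}{219} \approx 2.7043 - 6.1347 i$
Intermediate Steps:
$c{\left(d \right)} = \sqrt{-10 + d}$
$\left(c{\left(8 \right)} - \frac{475}{219}\right)^{2} = \left(\sqrt{-10 + 8} - \frac{475}{219}\right)^{2} = \left(\sqrt{-2} - \frac{475}{219}\right)^{2} = \left(i \sqrt{2} - \frac{475}{219}\right)^{2} = \left(- \frac{475}{219} + i \sqrt{2}\right)^{2}$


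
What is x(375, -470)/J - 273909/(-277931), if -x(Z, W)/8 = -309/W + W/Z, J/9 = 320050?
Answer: 1390581663251887/1410998190024375 ≈ 0.98553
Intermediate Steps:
J = 2880450 (J = 9*320050 = 2880450)
x(Z, W) = 2472/W - 8*W/Z (x(Z, W) = -8*(-309/W + W/Z) = 2472/W - 8*W/Z)
x(375, -470)/J - 273909/(-277931) = (2472/(-470) - 8*(-470)/375)/2880450 - 273909/(-277931) = (2472*(-1/470) - 8*(-470)*1/375)*(1/2880450) - 273909*(-1/277931) = (-1236/235 + 752/75)*(1/2880450) + 273909/277931 = (16804/3525)*(1/2880450) + 273909/277931 = 8402/5076793125 + 273909/277931 = 1390581663251887/1410998190024375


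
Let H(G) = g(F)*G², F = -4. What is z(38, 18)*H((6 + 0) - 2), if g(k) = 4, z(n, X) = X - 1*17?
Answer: 64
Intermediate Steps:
z(n, X) = -17 + X (z(n, X) = X - 17 = -17 + X)
H(G) = 4*G²
z(38, 18)*H((6 + 0) - 2) = (-17 + 18)*(4*((6 + 0) - 2)²) = 1*(4*(6 - 2)²) = 1*(4*4²) = 1*(4*16) = 1*64 = 64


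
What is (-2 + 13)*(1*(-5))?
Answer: -55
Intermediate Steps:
(-2 + 13)*(1*(-5)) = 11*(-5) = -55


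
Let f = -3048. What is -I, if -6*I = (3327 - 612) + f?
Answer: -111/2 ≈ -55.500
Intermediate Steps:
I = 111/2 (I = -((3327 - 612) - 3048)/6 = -(2715 - 3048)/6 = -1/6*(-333) = 111/2 ≈ 55.500)
-I = -1*111/2 = -111/2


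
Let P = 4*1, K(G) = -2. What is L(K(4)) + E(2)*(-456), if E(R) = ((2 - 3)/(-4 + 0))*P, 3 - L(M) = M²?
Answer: -457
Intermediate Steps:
L(M) = 3 - M²
P = 4
E(R) = 1 (E(R) = ((2 - 3)/(-4 + 0))*4 = -1/(-4)*4 = -1*(-¼)*4 = (¼)*4 = 1)
L(K(4)) + E(2)*(-456) = (3 - 1*(-2)²) + 1*(-456) = (3 - 1*4) - 456 = (3 - 4) - 456 = -1 - 456 = -457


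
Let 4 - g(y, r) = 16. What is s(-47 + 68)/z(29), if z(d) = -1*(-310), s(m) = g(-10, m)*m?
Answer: -126/155 ≈ -0.81290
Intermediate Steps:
g(y, r) = -12 (g(y, r) = 4 - 1*16 = 4 - 16 = -12)
s(m) = -12*m
z(d) = 310
s(-47 + 68)/z(29) = -12*(-47 + 68)/310 = -12*21*(1/310) = -252*1/310 = -126/155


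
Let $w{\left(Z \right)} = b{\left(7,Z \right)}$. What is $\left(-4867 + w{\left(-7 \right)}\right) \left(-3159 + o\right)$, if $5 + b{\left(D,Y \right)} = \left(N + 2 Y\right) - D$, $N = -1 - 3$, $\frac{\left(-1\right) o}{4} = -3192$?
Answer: $-47055273$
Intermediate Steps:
$o = 12768$ ($o = \left(-4\right) \left(-3192\right) = 12768$)
$N = -4$ ($N = -1 - 3 = -4$)
$b{\left(D,Y \right)} = -9 - D + 2 Y$ ($b{\left(D,Y \right)} = -5 - \left(4 + D - 2 Y\right) = -9 - D + 2 Y$)
$w{\left(Z \right)} = -16 + 2 Z$ ($w{\left(Z \right)} = -9 - 7 + 2 Z = -16 + 2 Z$)
$\left(-4867 + w{\left(-7 \right)}\right) \left(-3159 + o\right) = \left(-4867 + \left(-16 + 2 \left(-7\right)\right)\right) \left(-3159 + 12768\right) = \left(-4867 - 30\right) 9609 = \left(-4897\right) 9609 = -47055273$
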